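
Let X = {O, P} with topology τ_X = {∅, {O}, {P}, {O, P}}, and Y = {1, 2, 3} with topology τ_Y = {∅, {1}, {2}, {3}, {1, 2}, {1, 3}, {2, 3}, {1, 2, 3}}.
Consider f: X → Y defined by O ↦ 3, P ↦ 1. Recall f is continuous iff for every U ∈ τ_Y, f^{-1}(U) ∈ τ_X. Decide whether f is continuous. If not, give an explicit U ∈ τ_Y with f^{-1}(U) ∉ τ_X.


f IS continuous.

Compute f^{-1}(U) for each U ∈ τ_Y:
  U = ∅: f^{-1}(U) = ∅ ∈ τ_X ✓.
  U = {1}: f^{-1}(U) = {P} ∈ τ_X ✓.
  U = {2}: f^{-1}(U) = ∅ ∈ τ_X ✓.
  U = {3}: f^{-1}(U) = {O} ∈ τ_X ✓.
  U = {1, 2}: f^{-1}(U) = {P} ∈ τ_X ✓.
  U = {1, 3}: f^{-1}(U) = {O, P} ∈ τ_X ✓.
  U = {2, 3}: f^{-1}(U) = {O} ∈ τ_X ✓.
  U = {1, 2, 3}: f^{-1}(U) = {O, P} ∈ τ_X ✓.
Every preimage lies in τ_X, so f IS continuous.


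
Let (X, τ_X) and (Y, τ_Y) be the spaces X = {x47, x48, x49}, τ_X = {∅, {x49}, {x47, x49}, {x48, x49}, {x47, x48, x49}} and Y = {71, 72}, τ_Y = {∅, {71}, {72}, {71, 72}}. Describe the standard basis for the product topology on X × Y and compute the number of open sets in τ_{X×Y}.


Basis B = {∅ × ∅, {x49} × {71}, {x49} × {72}, {x47, x49} × {71}, {x47, x49} × {72}, {x48, x49} × {71}, {x48, x49} × {72}, {x49} × {71, 72}, {x47, x48, x49} × {71}, {x47, x48, x49} × {72}, {x47, x49} × {71, 72}, {x48, x49} × {71, 72}, {x47, x48, x49} × {71, 72}}; |τ_{X×Y}| = 25.

Enumerate products U × V with U ∈ τ_X, V ∈ τ_Y (deduplicated):
  ∅ × ∅ = {} (∅)
  {x49} × {71} = {(x49,71)}
  {x49} × {72} = {(x49,72)}
  {x47, x49} × {71} = {(x47,71), (x49,71)}
  {x47, x49} × {72} = {(x47,72), (x49,72)}
  {x48, x49} × {71} = {(x48,71), (x49,71)}
  {x48, x49} × {72} = {(x48,72), (x49,72)}
  {x49} × {71, 72} = {(x49,71), (x49,72)}
  {x47, x48, x49} × {71} = {(x47,71), (x48,71), (x49,71)}
  {x47, x48, x49} × {72} = {(x47,72), (x48,72), (x49,72)}
  {x47, x49} × {71, 72} = {(x47,71), (x47,72), (x49,71), (x49,72)}
  {x48, x49} × {71, 72} = {(x48,71), (x48,72), (x49,71), (x49,72)}
  {x47, x48, x49} × {71, 72} = {(x47,71), (x47,72), (x48,71), (x48,72), (x49,71), (x49,72)}
These 13 distinct sets form the basis B.
Close under arbitrary unions to get τ_{X×Y}; counting gives |τ_{X×Y}| = 25.


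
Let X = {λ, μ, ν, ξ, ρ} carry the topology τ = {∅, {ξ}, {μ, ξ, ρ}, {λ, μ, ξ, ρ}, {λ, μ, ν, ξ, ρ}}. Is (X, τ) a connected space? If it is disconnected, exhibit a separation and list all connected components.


(X, τ) is connected.

Find clopen sets (U ∈ τ with X ∖ U ∈ τ):
  U = ∅, X ∖ U = {λ, μ, ν, ξ, ρ} — both open, so U is clopen.
  U = {λ, μ, ν, ξ, ρ}, X ∖ U = ∅ — both open, so U is clopen.
Only trivial clopens (∅ and X) exist, so (X, τ) is connected.
Compute connected components by grouping points that agree on all clopens:
  component: {λ, μ, ν, ξ, ρ}


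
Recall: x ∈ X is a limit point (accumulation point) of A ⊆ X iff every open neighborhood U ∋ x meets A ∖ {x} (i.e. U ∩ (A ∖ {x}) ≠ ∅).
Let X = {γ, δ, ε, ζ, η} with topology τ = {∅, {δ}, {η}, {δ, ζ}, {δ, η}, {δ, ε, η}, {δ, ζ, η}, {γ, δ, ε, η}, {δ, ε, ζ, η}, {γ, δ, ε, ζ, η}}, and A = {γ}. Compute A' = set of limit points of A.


A' = ∅

For each x ∈ X, list the open sets U ∈ τ with x ∈ U, then check whether U ∩ (A ∖ {x}) ≠ ∅ for every such U.
  x = γ: open {γ, δ, ε, η} ∋ x has {γ, δ, ε, η} ∩ (A ∖ {γ}) = ∅, so x is NOT a limit point.
  x = δ: open {δ} ∋ x has {δ} ∩ (A ∖ {δ}) = ∅, so x is NOT a limit point.
  x = ε: open {δ, ε, η} ∋ x has {δ, ε, η} ∩ (A ∖ {ε}) = ∅, so x is NOT a limit point.
  x = ζ: open {δ, ζ} ∋ x has {δ, ζ} ∩ (A ∖ {ζ}) = ∅, so x is NOT a limit point.
  x = η: open {η} ∋ x has {η} ∩ (A ∖ {η}) = ∅, so x is NOT a limit point.
Collecting: A' = ∅.


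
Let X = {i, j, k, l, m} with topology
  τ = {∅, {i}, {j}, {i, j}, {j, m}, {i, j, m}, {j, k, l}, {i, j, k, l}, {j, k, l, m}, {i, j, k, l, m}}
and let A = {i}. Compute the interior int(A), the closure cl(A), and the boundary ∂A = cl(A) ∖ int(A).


int(A) = {i}, cl(A) = {i}, ∂A = ∅.

Closed sets in (X, τ) are complements of opens:
  closed(X, τ) = {∅, {i}, {m}, {i, m}, {k, l}, {i, k, l}, {k, l, m}, {i, k, l, m}, {j, k, l, m}, {i, j, k, l, m}}.
int(A) = ⋃ {U ∈ τ : U ⊆ A}. Opens contained in A: ∅, {i}.
Taking the union of these: int(A) = {i}.
cl(A) = ⋂ {C closed : A ⊆ C}. Closed sets containing A: {i}, {i, m}, {i, k, l}, {i, k, l, m}, {i, j, k, l, m}.
Intersecting these: cl(A) = {i}.
∂A = cl(A) ∖ int(A) = {i} ∖ {i} = ∅.


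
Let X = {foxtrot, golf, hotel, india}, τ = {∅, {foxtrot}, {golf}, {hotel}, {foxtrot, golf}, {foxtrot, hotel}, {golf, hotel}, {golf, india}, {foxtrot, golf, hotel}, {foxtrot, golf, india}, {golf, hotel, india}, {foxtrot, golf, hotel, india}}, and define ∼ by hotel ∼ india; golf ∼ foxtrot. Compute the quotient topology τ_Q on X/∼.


X/∼ = {[foxtrot=golf], [hotel=india]}; |τ_Q| = 3.

Equivalence classes: [foxtrot=golf], [hotel=india].
Quotient map π: X → X/∼ sends foxtrot ↦ [foxtrot=golf], golf ↦ [foxtrot=golf], hotel ↦ [hotel=india], india ↦ [hotel=india].
For each subset V ⊆ X/∼, compute π^{-1}(V) ⊆ X and check whether π^{-1}(V) ∈ τ. V is open in τ_Q iff π^{-1}(V) ∈ τ.
  V = {}: π^{-1}(V) = ∅ ∈ τ ✓.
  V = {[foxtrot=golf]}: π^{-1}(V) = {foxtrot, golf} ∈ τ ✓.
  V = {[hotel=india]}: π^{-1}(V) = {hotel, india} ∉ τ ✗.
  V = {[foxtrot=golf], [hotel=india]}: π^{-1}(V) = {foxtrot, golf, hotel, india} ∈ τ ✓.
Open sets in the quotient: τ_Q = {{}, {[foxtrot=golf]}, {[foxtrot=golf], [hotel=india]}} (3 elements).


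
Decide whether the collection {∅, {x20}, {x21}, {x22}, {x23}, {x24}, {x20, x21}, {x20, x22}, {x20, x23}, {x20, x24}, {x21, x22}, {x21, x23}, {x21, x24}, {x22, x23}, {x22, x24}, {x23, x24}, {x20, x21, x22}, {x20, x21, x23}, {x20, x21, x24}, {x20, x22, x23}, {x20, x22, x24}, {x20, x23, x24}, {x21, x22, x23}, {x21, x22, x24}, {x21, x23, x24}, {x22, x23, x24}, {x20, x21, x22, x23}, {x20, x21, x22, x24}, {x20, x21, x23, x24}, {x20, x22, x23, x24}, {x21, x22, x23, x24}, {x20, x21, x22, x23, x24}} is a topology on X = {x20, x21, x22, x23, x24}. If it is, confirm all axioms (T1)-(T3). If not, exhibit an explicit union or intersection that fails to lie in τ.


τ IS a topology on X.

Axiom (T1): ∅ ∈ τ? Yes; X ∈ τ? Yes.
Axiom (T2/T3): check pairwise unions and intersections of members of τ.
All pairwise intersections and unions checked — each lies in τ. Therefore τ satisfies (T1), (T2), (T3): it IS a topology on X.


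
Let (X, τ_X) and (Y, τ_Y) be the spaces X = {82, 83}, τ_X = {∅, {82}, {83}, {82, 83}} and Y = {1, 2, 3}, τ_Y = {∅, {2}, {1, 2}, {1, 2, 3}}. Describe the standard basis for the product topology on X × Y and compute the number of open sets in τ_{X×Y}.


Basis B = {∅ × ∅, {82} × {2}, {83} × {2}, {82} × {1, 2}, {82, 83} × {2}, {83} × {1, 2}, {82} × {1, 2, 3}, {83} × {1, 2, 3}, {82, 83} × {1, 2}, {82, 83} × {1, 2, 3}}; |τ_{X×Y}| = 16.

Enumerate products U × V with U ∈ τ_X, V ∈ τ_Y (deduplicated):
  ∅ × ∅ = {} (∅)
  {82} × {2} = {(82,2)}
  {83} × {2} = {(83,2)}
  {82} × {1, 2} = {(82,1), (82,2)}
  {82, 83} × {2} = {(82,2), (83,2)}
  {83} × {1, 2} = {(83,1), (83,2)}
  {82} × {1, 2, 3} = {(82,1), (82,2), (82,3)}
  {83} × {1, 2, 3} = {(83,1), (83,2), (83,3)}
  {82, 83} × {1, 2} = {(82,1), (82,2), (83,1), (83,2)}
  {82, 83} × {1, 2, 3} = {(82,1), (82,2), (82,3), (83,1), (83,2), (83,3)}
These 10 distinct sets form the basis B.
Close under arbitrary unions to get τ_{X×Y}; counting gives |τ_{X×Y}| = 16.


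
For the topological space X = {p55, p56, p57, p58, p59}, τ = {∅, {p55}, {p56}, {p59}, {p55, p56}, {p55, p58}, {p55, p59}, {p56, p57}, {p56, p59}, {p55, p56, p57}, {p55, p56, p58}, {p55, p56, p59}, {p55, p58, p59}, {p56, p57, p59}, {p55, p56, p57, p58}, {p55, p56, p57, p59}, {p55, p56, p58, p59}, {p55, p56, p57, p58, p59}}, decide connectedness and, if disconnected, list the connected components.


(X, τ) is disconnected; components = [{p59}, {p55, p58}, {p56, p57}].

Find clopen sets (U ∈ τ with X ∖ U ∈ τ):
  U = ∅, X ∖ U = {p55, p56, p57, p58, p59} — both open, so U is clopen.
  U = {p59}, X ∖ U = {p55, p56, p57, p58} — both open, so U is clopen.
  U = {p55, p58}, X ∖ U = {p56, p57, p59} — both open, so U is clopen.
  U = {p56, p57}, X ∖ U = {p55, p58, p59} — both open, so U is clopen.
  U = {p55, p58, p59}, X ∖ U = {p56, p57} — both open, so U is clopen.
  U = {p56, p57, p59}, X ∖ U = {p55, p58} — both open, so U is clopen.
  U = {p55, p56, p57, p58}, X ∖ U = {p59} — both open, so U is clopen.
  U = {p55, p56, p57, p58, p59}, X ∖ U = ∅ — both open, so U is clopen.
Nontrivial clopen(s) exist: e.g. {p59}. So (X, τ) is disconnected.
Compute connected components by grouping points that agree on all clopens:
  component: {p59}
  component: {p55, p58}
  component: {p56, p57}


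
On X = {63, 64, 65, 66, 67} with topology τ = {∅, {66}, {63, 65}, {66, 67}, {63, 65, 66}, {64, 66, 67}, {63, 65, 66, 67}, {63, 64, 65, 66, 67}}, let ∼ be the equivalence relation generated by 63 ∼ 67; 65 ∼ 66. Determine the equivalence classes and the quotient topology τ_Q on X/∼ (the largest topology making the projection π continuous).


X/∼ = {[63=67], [64], [65=66]}; |τ_Q| = 3.

Equivalence classes: [63=67], [64], [65=66].
Quotient map π: X → X/∼ sends 63 ↦ [63=67], 64 ↦ [64], 65 ↦ [65=66], 66 ↦ [65=66], 67 ↦ [63=67].
For each subset V ⊆ X/∼, compute π^{-1}(V) ⊆ X and check whether π^{-1}(V) ∈ τ. V is open in τ_Q iff π^{-1}(V) ∈ τ.
  V = {}: π^{-1}(V) = ∅ ∈ τ ✓.
  V = {[63=67]}: π^{-1}(V) = {63, 67} ∉ τ ✗.
  V = {[64]}: π^{-1}(V) = {64} ∉ τ ✗.
  V = {[63=67], [64]}: π^{-1}(V) = {63, 64, 67} ∉ τ ✗.
  V = {[65=66]}: π^{-1}(V) = {65, 66} ∉ τ ✗.
  V = {[63=67], [65=66]}: π^{-1}(V) = {63, 65, 66, 67} ∈ τ ✓.
  V = {[64], [65=66]}: π^{-1}(V) = {64, 65, 66} ∉ τ ✗.
  V = {[63=67], [64], [65=66]}: π^{-1}(V) = {63, 64, 65, 66, 67} ∈ τ ✓.
Open sets in the quotient: τ_Q = {{}, {[63=67], [65=66]}, {[63=67], [64], [65=66]}} (3 elements).


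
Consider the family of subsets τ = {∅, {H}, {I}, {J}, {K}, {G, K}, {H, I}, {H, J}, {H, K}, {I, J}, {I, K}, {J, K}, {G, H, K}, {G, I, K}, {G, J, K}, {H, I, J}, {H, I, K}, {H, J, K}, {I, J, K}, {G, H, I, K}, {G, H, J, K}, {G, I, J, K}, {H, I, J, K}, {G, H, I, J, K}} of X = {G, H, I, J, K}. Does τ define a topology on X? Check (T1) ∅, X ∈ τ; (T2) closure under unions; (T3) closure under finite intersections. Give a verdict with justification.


τ IS a topology on X.

Axiom (T1): ∅ ∈ τ? Yes; X ∈ τ? Yes.
Axiom (T2/T3): check pairwise unions and intersections of members of τ.
All pairwise intersections and unions checked — each lies in τ. Therefore τ satisfies (T1), (T2), (T3): it IS a topology on X.


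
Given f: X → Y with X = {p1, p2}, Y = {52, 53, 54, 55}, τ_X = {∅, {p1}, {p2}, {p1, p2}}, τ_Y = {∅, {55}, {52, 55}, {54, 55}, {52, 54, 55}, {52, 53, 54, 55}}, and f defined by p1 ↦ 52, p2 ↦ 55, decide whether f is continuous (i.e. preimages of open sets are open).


f IS continuous.

Compute f^{-1}(U) for each U ∈ τ_Y:
  U = ∅: f^{-1}(U) = ∅ ∈ τ_X ✓.
  U = {55}: f^{-1}(U) = {p2} ∈ τ_X ✓.
  U = {52, 55}: f^{-1}(U) = {p1, p2} ∈ τ_X ✓.
  U = {54, 55}: f^{-1}(U) = {p2} ∈ τ_X ✓.
  U = {52, 54, 55}: f^{-1}(U) = {p1, p2} ∈ τ_X ✓.
  U = {52, 53, 54, 55}: f^{-1}(U) = {p1, p2} ∈ τ_X ✓.
Every preimage lies in τ_X, so f IS continuous.


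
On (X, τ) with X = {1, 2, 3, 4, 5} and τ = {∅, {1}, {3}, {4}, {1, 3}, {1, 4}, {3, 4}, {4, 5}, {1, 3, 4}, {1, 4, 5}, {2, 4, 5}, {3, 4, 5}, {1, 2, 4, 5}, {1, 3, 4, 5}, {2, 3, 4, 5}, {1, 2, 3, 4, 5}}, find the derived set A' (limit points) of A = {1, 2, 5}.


A' = {2}

For each x ∈ X, list the open sets U ∈ τ with x ∈ U, then check whether U ∩ (A ∖ {x}) ≠ ∅ for every such U.
  x = 1: open {1} ∋ x has {1} ∩ (A ∖ {1}) = ∅, so x is NOT a limit point.
  x = 2: opens ∋ x are {2, 4, 5}, {1, 2, 4, 5}, {2, 3, 4, 5}, {1, 2, 3, 4, 5}; each meets A ∖ {2}, so x IS a limit point.
  x = 3: open {3} ∋ x has {3} ∩ (A ∖ {3}) = ∅, so x is NOT a limit point.
  x = 4: open {4} ∋ x has {4} ∩ (A ∖ {4}) = ∅, so x is NOT a limit point.
  x = 5: open {4, 5} ∋ x has {4, 5} ∩ (A ∖ {5}) = ∅, so x is NOT a limit point.
Collecting: A' = {2}.


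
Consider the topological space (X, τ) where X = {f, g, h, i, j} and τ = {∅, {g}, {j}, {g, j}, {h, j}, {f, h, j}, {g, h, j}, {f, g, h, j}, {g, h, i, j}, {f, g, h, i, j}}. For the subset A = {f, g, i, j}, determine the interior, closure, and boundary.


int(A) = {g, j}, cl(A) = {f, g, h, i, j}, ∂A = {f, h, i}.

Closed sets in (X, τ) are complements of opens:
  closed(X, τ) = {∅, {f}, {i}, {f, i}, {g, i}, {f, g, i}, {f, h, i}, {f, g, h, i}, {f, h, i, j}, {f, g, h, i, j}}.
int(A) = ⋃ {U ∈ τ : U ⊆ A}. Opens contained in A: ∅, {g}, {j}, {g, j}.
Taking the union of these: int(A) = {g, j}.
cl(A) = ⋂ {C closed : A ⊆ C}. Closed sets containing A: {f, g, h, i, j}.
Intersecting these: cl(A) = {f, g, h, i, j}.
∂A = cl(A) ∖ int(A) = {f, g, h, i, j} ∖ {g, j} = {f, h, i}.


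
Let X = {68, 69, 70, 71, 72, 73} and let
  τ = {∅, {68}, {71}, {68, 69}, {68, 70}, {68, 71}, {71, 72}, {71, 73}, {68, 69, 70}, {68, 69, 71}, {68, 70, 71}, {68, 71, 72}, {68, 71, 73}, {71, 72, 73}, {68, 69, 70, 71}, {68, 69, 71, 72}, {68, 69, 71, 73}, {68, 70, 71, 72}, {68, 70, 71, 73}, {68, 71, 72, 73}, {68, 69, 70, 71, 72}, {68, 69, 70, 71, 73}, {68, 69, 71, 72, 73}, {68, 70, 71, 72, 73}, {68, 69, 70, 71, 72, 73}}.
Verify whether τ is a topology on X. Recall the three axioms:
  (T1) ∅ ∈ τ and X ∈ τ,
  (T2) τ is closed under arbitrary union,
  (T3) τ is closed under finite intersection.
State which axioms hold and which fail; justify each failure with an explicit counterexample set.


τ IS a topology on X.

Axiom (T1): ∅ ∈ τ? Yes; X ∈ τ? Yes.
Axiom (T2/T3): check pairwise unions and intersections of members of τ.
All pairwise intersections and unions checked — each lies in τ. Therefore τ satisfies (T1), (T2), (T3): it IS a topology on X.


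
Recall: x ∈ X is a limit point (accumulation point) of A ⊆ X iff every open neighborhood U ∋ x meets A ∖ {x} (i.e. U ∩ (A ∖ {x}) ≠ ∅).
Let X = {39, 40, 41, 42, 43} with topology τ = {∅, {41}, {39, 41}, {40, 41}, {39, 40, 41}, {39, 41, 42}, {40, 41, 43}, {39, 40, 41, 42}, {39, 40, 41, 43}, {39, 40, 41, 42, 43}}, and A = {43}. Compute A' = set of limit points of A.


A' = ∅

For each x ∈ X, list the open sets U ∈ τ with x ∈ U, then check whether U ∩ (A ∖ {x}) ≠ ∅ for every such U.
  x = 39: open {39, 41} ∋ x has {39, 41} ∩ (A ∖ {39}) = ∅, so x is NOT a limit point.
  x = 40: open {40, 41} ∋ x has {40, 41} ∩ (A ∖ {40}) = ∅, so x is NOT a limit point.
  x = 41: open {41} ∋ x has {41} ∩ (A ∖ {41}) = ∅, so x is NOT a limit point.
  x = 42: open {39, 41, 42} ∋ x has {39, 41, 42} ∩ (A ∖ {42}) = ∅, so x is NOT a limit point.
  x = 43: open {40, 41, 43} ∋ x has {40, 41, 43} ∩ (A ∖ {43}) = ∅, so x is NOT a limit point.
Collecting: A' = ∅.


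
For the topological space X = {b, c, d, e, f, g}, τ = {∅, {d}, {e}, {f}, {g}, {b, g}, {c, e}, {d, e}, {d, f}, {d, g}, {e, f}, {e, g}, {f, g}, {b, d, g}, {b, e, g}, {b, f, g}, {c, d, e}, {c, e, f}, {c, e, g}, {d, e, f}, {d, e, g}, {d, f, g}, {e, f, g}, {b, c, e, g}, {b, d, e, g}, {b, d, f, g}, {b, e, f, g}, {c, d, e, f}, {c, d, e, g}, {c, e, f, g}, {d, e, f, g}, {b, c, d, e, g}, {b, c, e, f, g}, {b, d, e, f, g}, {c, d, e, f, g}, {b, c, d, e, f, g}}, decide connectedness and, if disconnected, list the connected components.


(X, τ) is disconnected; components = [{d}, {f}, {b, g}, {c, e}].

Find clopen sets (U ∈ τ with X ∖ U ∈ τ):
  U = ∅, X ∖ U = {b, c, d, e, f, g} — both open, so U is clopen.
  U = {d}, X ∖ U = {b, c, e, f, g} — both open, so U is clopen.
  U = {f}, X ∖ U = {b, c, d, e, g} — both open, so U is clopen.
  U = {b, g}, X ∖ U = {c, d, e, f} — both open, so U is clopen.
  U = {c, e}, X ∖ U = {b, d, f, g} — both open, so U is clopen.
  U = {d, f}, X ∖ U = {b, c, e, g} — both open, so U is clopen.
  U = {b, d, g}, X ∖ U = {c, e, f} — both open, so U is clopen.
  U = {b, f, g}, X ∖ U = {c, d, e} — both open, so U is clopen.
  U = {c, d, e}, X ∖ U = {b, f, g} — both open, so U is clopen.
  U = {c, e, f}, X ∖ U = {b, d, g} — both open, so U is clopen.
  U = {b, c, e, g}, X ∖ U = {d, f} — both open, so U is clopen.
  U = {b, d, f, g}, X ∖ U = {c, e} — both open, so U is clopen.
  U = {c, d, e, f}, X ∖ U = {b, g} — both open, so U is clopen.
  U = {b, c, d, e, g}, X ∖ U = {f} — both open, so U is clopen.
  U = {b, c, e, f, g}, X ∖ U = {d} — both open, so U is clopen.
  U = {b, c, d, e, f, g}, X ∖ U = ∅ — both open, so U is clopen.
Nontrivial clopen(s) exist: e.g. {f}. So (X, τ) is disconnected.
Compute connected components by grouping points that agree on all clopens:
  component: {d}
  component: {f}
  component: {b, g}
  component: {c, e}


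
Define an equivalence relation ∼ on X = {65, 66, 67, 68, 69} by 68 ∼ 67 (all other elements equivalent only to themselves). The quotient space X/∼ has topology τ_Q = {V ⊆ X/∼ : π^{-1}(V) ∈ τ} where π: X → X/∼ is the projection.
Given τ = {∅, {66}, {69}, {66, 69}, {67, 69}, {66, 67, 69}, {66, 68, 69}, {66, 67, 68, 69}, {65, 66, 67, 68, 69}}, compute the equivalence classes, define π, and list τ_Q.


X/∼ = {[65], [66], [67=68], [69]}; |τ_Q| = 6.

Equivalence classes: [65], [66], [67=68], [69].
Quotient map π: X → X/∼ sends 65 ↦ [65], 66 ↦ [66], 67 ↦ [67=68], 68 ↦ [67=68], 69 ↦ [69].
For each subset V ⊆ X/∼, compute π^{-1}(V) ⊆ X and check whether π^{-1}(V) ∈ τ. V is open in τ_Q iff π^{-1}(V) ∈ τ.
  V = {}: π^{-1}(V) = ∅ ∈ τ ✓.
  V = {[65]}: π^{-1}(V) = {65} ∉ τ ✗.
  V = {[66]}: π^{-1}(V) = {66} ∈ τ ✓.
  V = {[65], [66]}: π^{-1}(V) = {65, 66} ∉ τ ✗.
  V = {[67=68]}: π^{-1}(V) = {67, 68} ∉ τ ✗.
  V = {[65], [67=68]}: π^{-1}(V) = {65, 67, 68} ∉ τ ✗.
  V = {[66], [67=68]}: π^{-1}(V) = {66, 67, 68} ∉ τ ✗.
  V = {[65], [66], [67=68]}: π^{-1}(V) = {65, 66, 67, 68} ∉ τ ✗.
  V = {[69]}: π^{-1}(V) = {69} ∈ τ ✓.
  V = {[65], [69]}: π^{-1}(V) = {65, 69} ∉ τ ✗.
  V = {[66], [69]}: π^{-1}(V) = {66, 69} ∈ τ ✓.
  V = {[65], [66], [69]}: π^{-1}(V) = {65, 66, 69} ∉ τ ✗.
  V = {[67=68], [69]}: π^{-1}(V) = {67, 68, 69} ∉ τ ✗.
  V = {[65], [67=68], [69]}: π^{-1}(V) = {65, 67, 68, 69} ∉ τ ✗.
  V = {[66], [67=68], [69]}: π^{-1}(V) = {66, 67, 68, 69} ∈ τ ✓.
  V = {[65], [66], [67=68], [69]}: π^{-1}(V) = {65, 66, 67, 68, 69} ∈ τ ✓.
Open sets in the quotient: τ_Q = {{}, {[66]}, {[69]}, {[66], [69]}, {[66], [67=68], [69]}, {[65], [66], [67=68], [69]}} (6 elements).


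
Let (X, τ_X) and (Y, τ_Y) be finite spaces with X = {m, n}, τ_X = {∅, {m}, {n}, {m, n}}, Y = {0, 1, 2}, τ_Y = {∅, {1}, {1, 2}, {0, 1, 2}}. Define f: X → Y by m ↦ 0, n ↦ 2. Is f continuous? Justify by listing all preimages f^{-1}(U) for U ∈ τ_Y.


f IS continuous.

Compute f^{-1}(U) for each U ∈ τ_Y:
  U = ∅: f^{-1}(U) = ∅ ∈ τ_X ✓.
  U = {1}: f^{-1}(U) = ∅ ∈ τ_X ✓.
  U = {1, 2}: f^{-1}(U) = {n} ∈ τ_X ✓.
  U = {0, 1, 2}: f^{-1}(U) = {m, n} ∈ τ_X ✓.
Every preimage lies in τ_X, so f IS continuous.


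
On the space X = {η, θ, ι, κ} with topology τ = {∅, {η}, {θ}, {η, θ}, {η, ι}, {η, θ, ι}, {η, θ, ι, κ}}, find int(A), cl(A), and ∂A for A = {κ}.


int(A) = ∅, cl(A) = {κ}, ∂A = {κ}.

Closed sets in (X, τ) are complements of opens:
  closed(X, τ) = {∅, {κ}, {θ, κ}, {ι, κ}, {η, ι, κ}, {θ, ι, κ}, {η, θ, ι, κ}}.
int(A) = ⋃ {U ∈ τ : U ⊆ A}. Opens contained in A: ∅.
Taking the union of these: int(A) = ∅.
cl(A) = ⋂ {C closed : A ⊆ C}. Closed sets containing A: {κ}, {θ, κ}, {ι, κ}, {η, ι, κ}, {θ, ι, κ}, {η, θ, ι, κ}.
Intersecting these: cl(A) = {κ}.
∂A = cl(A) ∖ int(A) = {κ} ∖ ∅ = {κ}.


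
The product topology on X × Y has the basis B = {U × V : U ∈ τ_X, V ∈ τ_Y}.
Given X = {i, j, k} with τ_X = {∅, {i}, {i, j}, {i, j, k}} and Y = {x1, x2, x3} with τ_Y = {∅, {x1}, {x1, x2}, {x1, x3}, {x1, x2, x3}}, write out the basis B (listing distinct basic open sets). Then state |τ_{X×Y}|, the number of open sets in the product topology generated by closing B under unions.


Basis B = {∅ × ∅, {i} × {x1}, {i} × {x1, x2}, {i} × {x1, x3}, {i, j} × {x1}, {i} × {x1, x2, x3}, {i, j, k} × {x1}, {i, j} × {x1, x2}, {i, j} × {x1, x3}, {i, j} × {x1, x2, x3}, {i, j, k} × {x1, x2}, {i, j, k} × {x1, x3}, {i, j, k} × {x1, x2, x3}}; |τ_{X×Y}| = 30.

Enumerate products U × V with U ∈ τ_X, V ∈ τ_Y (deduplicated):
  ∅ × ∅ = {} (∅)
  {i} × {x1} = {(i,x1)}
  {i} × {x1, x2} = {(i,x1), (i,x2)}
  {i} × {x1, x3} = {(i,x1), (i,x3)}
  {i, j} × {x1} = {(i,x1), (j,x1)}
  {i} × {x1, x2, x3} = {(i,x1), (i,x2), (i,x3)}
  {i, j, k} × {x1} = {(i,x1), (j,x1), (k,x1)}
  {i, j} × {x1, x2} = {(i,x1), (i,x2), (j,x1), (j,x2)}
  {i, j} × {x1, x3} = {(i,x1), (i,x3), (j,x1), (j,x3)}
  {i, j} × {x1, x2, x3} = {(i,x1), (i,x2), (i,x3), (j,x1), (j,x2), (j,x3)}
  {i, j, k} × {x1, x2} = {(i,x1), (i,x2), (j,x1), (j,x2), (k,x1), (k,x2)}
  {i, j, k} × {x1, x3} = {(i,x1), (i,x3), (j,x1), (j,x3), (k,x1), (k,x3)}
  {i, j, k} × {x1, x2, x3} = {(i,x1), (i,x2), (i,x3), (j,x1), (j,x2), (j,x3), (k,x1), (k,x2), (k,x3)}
These 13 distinct sets form the basis B.
Close under arbitrary unions to get τ_{X×Y}; counting gives |τ_{X×Y}| = 30.


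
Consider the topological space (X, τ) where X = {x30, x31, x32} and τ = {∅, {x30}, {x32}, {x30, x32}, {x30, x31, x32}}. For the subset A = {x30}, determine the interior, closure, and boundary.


int(A) = {x30}, cl(A) = {x30, x31}, ∂A = {x31}.

Closed sets in (X, τ) are complements of opens:
  closed(X, τ) = {∅, {x31}, {x30, x31}, {x31, x32}, {x30, x31, x32}}.
int(A) = ⋃ {U ∈ τ : U ⊆ A}. Opens contained in A: ∅, {x30}.
Taking the union of these: int(A) = {x30}.
cl(A) = ⋂ {C closed : A ⊆ C}. Closed sets containing A: {x30, x31}, {x30, x31, x32}.
Intersecting these: cl(A) = {x30, x31}.
∂A = cl(A) ∖ int(A) = {x30, x31} ∖ {x30} = {x31}.


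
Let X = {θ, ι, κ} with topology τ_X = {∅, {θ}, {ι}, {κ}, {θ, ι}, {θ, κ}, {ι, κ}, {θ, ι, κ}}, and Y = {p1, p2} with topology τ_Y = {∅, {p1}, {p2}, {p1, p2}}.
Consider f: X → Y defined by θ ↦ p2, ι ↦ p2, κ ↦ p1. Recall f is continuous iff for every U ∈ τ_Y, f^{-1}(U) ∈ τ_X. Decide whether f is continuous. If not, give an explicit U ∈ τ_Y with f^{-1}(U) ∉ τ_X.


f IS continuous.

Compute f^{-1}(U) for each U ∈ τ_Y:
  U = ∅: f^{-1}(U) = ∅ ∈ τ_X ✓.
  U = {p1}: f^{-1}(U) = {κ} ∈ τ_X ✓.
  U = {p2}: f^{-1}(U) = {θ, ι} ∈ τ_X ✓.
  U = {p1, p2}: f^{-1}(U) = {θ, ι, κ} ∈ τ_X ✓.
Every preimage lies in τ_X, so f IS continuous.


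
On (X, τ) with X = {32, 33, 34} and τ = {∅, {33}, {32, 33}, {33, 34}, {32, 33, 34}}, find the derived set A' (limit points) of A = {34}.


A' = ∅

For each x ∈ X, list the open sets U ∈ τ with x ∈ U, then check whether U ∩ (A ∖ {x}) ≠ ∅ for every such U.
  x = 32: open {32, 33} ∋ x has {32, 33} ∩ (A ∖ {32}) = ∅, so x is NOT a limit point.
  x = 33: open {33} ∋ x has {33} ∩ (A ∖ {33}) = ∅, so x is NOT a limit point.
  x = 34: open {33, 34} ∋ x has {33, 34} ∩ (A ∖ {34}) = ∅, so x is NOT a limit point.
Collecting: A' = ∅.


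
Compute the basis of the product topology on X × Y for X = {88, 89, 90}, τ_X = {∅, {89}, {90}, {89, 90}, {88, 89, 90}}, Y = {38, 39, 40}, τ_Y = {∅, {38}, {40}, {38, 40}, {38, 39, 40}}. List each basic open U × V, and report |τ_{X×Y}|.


Basis B = {∅ × ∅, {89} × {38}, {89} × {40}, {90} × {38}, {90} × {40}, {89} × {38, 40}, {89, 90} × {38}, {89, 90} × {40}, {90} × {38, 40}, {88, 89, 90} × {38}, {88, 89, 90} × {40}, {89} × {38, 39, 40}, {90} × {38, 39, 40}, {89, 90} × {38, 40}, {88, 89, 90} × {38, 40}, {89, 90} × {38, 39, 40}, {88, 89, 90} × {38, 39, 40}}; |τ_{X×Y}| = 48.

Enumerate products U × V with U ∈ τ_X, V ∈ τ_Y (deduplicated):
  ∅ × ∅ = {} (∅)
  {89} × {38} = {(89,38)}
  {89} × {40} = {(89,40)}
  {90} × {38} = {(90,38)}
  {90} × {40} = {(90,40)}
  {89} × {38, 40} = {(89,38), (89,40)}
  {89, 90} × {38} = {(89,38), (90,38)}
  {89, 90} × {40} = {(89,40), (90,40)}
  {90} × {38, 40} = {(90,38), (90,40)}
  {88, 89, 90} × {38} = {(88,38), (89,38), (90,38)}
  {88, 89, 90} × {40} = {(88,40), (89,40), (90,40)}
  {89} × {38, 39, 40} = {(89,38), (89,39), (89,40)}
  {90} × {38, 39, 40} = {(90,38), (90,39), (90,40)}
  {89, 90} × {38, 40} = {(89,38), (89,40), (90,38), (90,40)}
  {88, 89, 90} × {38, 40} = {(88,38), (88,40), (89,38), (89,40), (90,38), (90,40)}
  {89, 90} × {38, 39, 40} = {(89,38), (89,39), (89,40), (90,38), (90,39), (90,40)}
  {88, 89, 90} × {38, 39, 40} = {(88,38), (88,39), (88,40), (89,38), (89,39), (89,40), (90,38), (90,39), (90,40)}
These 17 distinct sets form the basis B.
Close under arbitrary unions to get τ_{X×Y}; counting gives |τ_{X×Y}| = 48.


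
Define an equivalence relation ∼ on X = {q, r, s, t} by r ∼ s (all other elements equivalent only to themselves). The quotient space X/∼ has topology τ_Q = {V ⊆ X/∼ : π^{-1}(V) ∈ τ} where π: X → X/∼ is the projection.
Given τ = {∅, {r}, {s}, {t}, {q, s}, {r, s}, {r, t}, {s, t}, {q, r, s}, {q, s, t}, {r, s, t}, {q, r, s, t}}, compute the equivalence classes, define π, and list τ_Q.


X/∼ = {[q], [r=s], [t]}; |τ_Q| = 6.

Equivalence classes: [q], [r=s], [t].
Quotient map π: X → X/∼ sends q ↦ [q], r ↦ [r=s], s ↦ [r=s], t ↦ [t].
For each subset V ⊆ X/∼, compute π^{-1}(V) ⊆ X and check whether π^{-1}(V) ∈ τ. V is open in τ_Q iff π^{-1}(V) ∈ τ.
  V = {}: π^{-1}(V) = ∅ ∈ τ ✓.
  V = {[q]}: π^{-1}(V) = {q} ∉ τ ✗.
  V = {[r=s]}: π^{-1}(V) = {r, s} ∈ τ ✓.
  V = {[q], [r=s]}: π^{-1}(V) = {q, r, s} ∈ τ ✓.
  V = {[t]}: π^{-1}(V) = {t} ∈ τ ✓.
  V = {[q], [t]}: π^{-1}(V) = {q, t} ∉ τ ✗.
  V = {[r=s], [t]}: π^{-1}(V) = {r, s, t} ∈ τ ✓.
  V = {[q], [r=s], [t]}: π^{-1}(V) = {q, r, s, t} ∈ τ ✓.
Open sets in the quotient: τ_Q = {{}, {[r=s]}, {[q], [r=s]}, {[t]}, {[r=s], [t]}, {[q], [r=s], [t]}} (6 elements).


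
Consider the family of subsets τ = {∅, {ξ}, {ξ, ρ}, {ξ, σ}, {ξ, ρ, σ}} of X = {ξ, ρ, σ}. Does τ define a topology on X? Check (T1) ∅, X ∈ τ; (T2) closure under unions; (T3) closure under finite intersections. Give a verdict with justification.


τ IS a topology on X.

Axiom (T1): ∅ ∈ τ? Yes; X ∈ τ? Yes.
Axiom (T2/T3): check pairwise unions and intersections of members of τ.
All pairwise intersections and unions checked — each lies in τ. Therefore τ satisfies (T1), (T2), (T3): it IS a topology on X.


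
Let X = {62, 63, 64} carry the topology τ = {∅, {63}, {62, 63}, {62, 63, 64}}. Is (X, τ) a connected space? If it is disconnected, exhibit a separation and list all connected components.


(X, τ) is connected.

Find clopen sets (U ∈ τ with X ∖ U ∈ τ):
  U = ∅, X ∖ U = {62, 63, 64} — both open, so U is clopen.
  U = {62, 63, 64}, X ∖ U = ∅ — both open, so U is clopen.
Only trivial clopens (∅ and X) exist, so (X, τ) is connected.
Compute connected components by grouping points that agree on all clopens:
  component: {62, 63, 64}


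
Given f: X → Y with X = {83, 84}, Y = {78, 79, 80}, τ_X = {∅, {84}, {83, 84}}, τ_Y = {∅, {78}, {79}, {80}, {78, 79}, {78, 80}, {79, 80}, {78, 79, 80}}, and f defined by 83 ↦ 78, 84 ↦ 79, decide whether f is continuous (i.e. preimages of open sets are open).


f is NOT continuous.

Compute f^{-1}(U) for each U ∈ τ_Y:
  U = ∅: f^{-1}(U) = ∅ ∈ τ_X ✓.
  U = {78}: f^{-1}(U) = {83} ∉ τ_X ✗.
  U = {79}: f^{-1}(U) = {84} ∈ τ_X ✓.
  U = {80}: f^{-1}(U) = ∅ ∈ τ_X ✓.
  U = {78, 79}: f^{-1}(U) = {83, 84} ∈ τ_X ✓.
  U = {78, 80}: f^{-1}(U) = {83} ∉ τ_X ✗.
  U = {79, 80}: f^{-1}(U) = {84} ∈ τ_X ✓.
  U = {78, 79, 80}: f^{-1}(U) = {83, 84} ∈ τ_X ✓.
Found U = {78} with f^{-1}(U) = {83} not in τ_X. Therefore f is NOT continuous.


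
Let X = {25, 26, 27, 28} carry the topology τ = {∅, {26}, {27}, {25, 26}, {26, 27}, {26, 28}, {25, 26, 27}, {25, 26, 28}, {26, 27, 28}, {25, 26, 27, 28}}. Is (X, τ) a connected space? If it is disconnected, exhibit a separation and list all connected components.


(X, τ) is disconnected; components = [{27}, {25, 26, 28}].

Find clopen sets (U ∈ τ with X ∖ U ∈ τ):
  U = ∅, X ∖ U = {25, 26, 27, 28} — both open, so U is clopen.
  U = {27}, X ∖ U = {25, 26, 28} — both open, so U is clopen.
  U = {25, 26, 28}, X ∖ U = {27} — both open, so U is clopen.
  U = {25, 26, 27, 28}, X ∖ U = ∅ — both open, so U is clopen.
Nontrivial clopen(s) exist: e.g. {25, 26, 28}. So (X, τ) is disconnected.
Compute connected components by grouping points that agree on all clopens:
  component: {27}
  component: {25, 26, 28}


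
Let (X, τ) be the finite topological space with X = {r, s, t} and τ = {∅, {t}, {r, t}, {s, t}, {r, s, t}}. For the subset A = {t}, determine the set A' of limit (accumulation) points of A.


A' = {r, s}

For each x ∈ X, list the open sets U ∈ τ with x ∈ U, then check whether U ∩ (A ∖ {x}) ≠ ∅ for every such U.
  x = r: opens ∋ x are {r, t}, {r, s, t}; each meets A ∖ {r}, so x IS a limit point.
  x = s: opens ∋ x are {s, t}, {r, s, t}; each meets A ∖ {s}, so x IS a limit point.
  x = t: open {t} ∋ x has {t} ∩ (A ∖ {t}) = ∅, so x is NOT a limit point.
Collecting: A' = {r, s}.


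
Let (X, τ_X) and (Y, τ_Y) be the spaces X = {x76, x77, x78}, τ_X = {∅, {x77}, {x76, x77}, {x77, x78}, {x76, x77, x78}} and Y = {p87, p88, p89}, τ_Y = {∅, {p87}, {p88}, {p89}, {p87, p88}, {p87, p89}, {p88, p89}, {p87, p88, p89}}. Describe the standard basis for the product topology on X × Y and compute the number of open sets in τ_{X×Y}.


Basis B = {∅ × ∅, {x77} × {p87}, {x77} × {p88}, {x77} × {p89}, {x76, x77} × {p87}, {x76, x77} × {p88}, {x76, x77} × {p89}, {x77} × {p87, p88}, {x77} × {p87, p89}, {x77, x78} × {p87}, {x77} × {p88, p89}, {x77, x78} × {p88}, {x77, x78} × {p89}, {x76, x77, x78} × {p87}, {x76, x77, x78} × {p88}, {x76, x77, x78} × {p89}, {x77} × {p87, p88, p89}, {x76, x77} × {p87, p88}, {x76, x77} × {p87, p89}, {x76, x77} × {p88, p89}, {x77, x78} × {p87, p88}, {x77, x78} × {p87, p89}, {x77, x78} × {p88, p89}, {x76, x77} × {p87, p88, p89}, {x76, x77, x78} × {p87, p88}, {x76, x77, x78} × {p87, p89}, {x76, x77, x78} × {p88, p89}, {x77, x78} × {p87, p88, p89}, {x76, x77, x78} × {p87, p88, p89}}; |τ_{X×Y}| = 125.

Enumerate products U × V with U ∈ τ_X, V ∈ τ_Y (deduplicated):
  ∅ × ∅ = {} (∅)
  {x77} × {p87} = {(x77,p87)}
  {x77} × {p88} = {(x77,p88)}
  {x77} × {p89} = {(x77,p89)}
  {x76, x77} × {p87} = {(x76,p87), (x77,p87)}
  {x76, x77} × {p88} = {(x76,p88), (x77,p88)}
  {x76, x77} × {p89} = {(x76,p89), (x77,p89)}
  {x77} × {p87, p88} = {(x77,p87), (x77,p88)}
  {x77} × {p87, p89} = {(x77,p87), (x77,p89)}
  {x77, x78} × {p87} = {(x77,p87), (x78,p87)}
  {x77} × {p88, p89} = {(x77,p88), (x77,p89)}
  {x77, x78} × {p88} = {(x77,p88), (x78,p88)}
  {x77, x78} × {p89} = {(x77,p89), (x78,p89)}
  {x76, x77, x78} × {p87} = {(x76,p87), (x77,p87), (x78,p87)}
  {x76, x77, x78} × {p88} = {(x76,p88), (x77,p88), (x78,p88)}
  {x76, x77, x78} × {p89} = {(x76,p89), (x77,p89), (x78,p89)}
  {x77} × {p87, p88, p89} = {(x77,p87), (x77,p88), (x77,p89)}
  {x76, x77} × {p87, p88} = {(x76,p87), (x76,p88), (x77,p87), (x77,p88)}
  {x76, x77} × {p87, p89} = {(x76,p87), (x76,p89), (x77,p87), (x77,p89)}
  {x76, x77} × {p88, p89} = {(x76,p88), (x76,p89), (x77,p88), (x77,p89)}
  {x77, x78} × {p87, p88} = {(x77,p87), (x77,p88), (x78,p87), (x78,p88)}
  {x77, x78} × {p87, p89} = {(x77,p87), (x77,p89), (x78,p87), (x78,p89)}
  {x77, x78} × {p88, p89} = {(x77,p88), (x77,p89), (x78,p88), (x78,p89)}
  {x76, x77} × {p87, p88, p89} = {(x76,p87), (x76,p88), (x76,p89), (x77,p87), (x77,p88), (x77,p89)}
  {x76, x77, x78} × {p87, p88} = {(x76,p87), (x76,p88), (x77,p87), (x77,p88), (x78,p87), (x78,p88)}
  {x76, x77, x78} × {p87, p89} = {(x76,p87), (x76,p89), (x77,p87), (x77,p89), (x78,p87), (x78,p89)}
  {x76, x77, x78} × {p88, p89} = {(x76,p88), (x76,p89), (x77,p88), (x77,p89), (x78,p88), (x78,p89)}
  {x77, x78} × {p87, p88, p89} = {(x77,p87), (x77,p88), (x77,p89), (x78,p87), (x78,p88), (x78,p89)}
  {x76, x77, x78} × {p87, p88, p89} = {(x76,p87), (x76,p88), (x76,p89), (x77,p87), (x77,p88), (x77,p89), (x78,p87), (x78,p88), (x78,p89)}
These 29 distinct sets form the basis B.
Close under arbitrary unions to get τ_{X×Y}; counting gives |τ_{X×Y}| = 125.


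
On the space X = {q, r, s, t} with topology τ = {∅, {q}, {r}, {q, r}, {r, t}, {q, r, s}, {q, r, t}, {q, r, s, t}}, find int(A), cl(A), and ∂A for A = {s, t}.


int(A) = ∅, cl(A) = {s, t}, ∂A = {s, t}.

Closed sets in (X, τ) are complements of opens:
  closed(X, τ) = {∅, {s}, {t}, {q, s}, {s, t}, {q, s, t}, {r, s, t}, {q, r, s, t}}.
int(A) = ⋃ {U ∈ τ : U ⊆ A}. Opens contained in A: ∅.
Taking the union of these: int(A) = ∅.
cl(A) = ⋂ {C closed : A ⊆ C}. Closed sets containing A: {s, t}, {q, s, t}, {r, s, t}, {q, r, s, t}.
Intersecting these: cl(A) = {s, t}.
∂A = cl(A) ∖ int(A) = {s, t} ∖ ∅ = {s, t}.


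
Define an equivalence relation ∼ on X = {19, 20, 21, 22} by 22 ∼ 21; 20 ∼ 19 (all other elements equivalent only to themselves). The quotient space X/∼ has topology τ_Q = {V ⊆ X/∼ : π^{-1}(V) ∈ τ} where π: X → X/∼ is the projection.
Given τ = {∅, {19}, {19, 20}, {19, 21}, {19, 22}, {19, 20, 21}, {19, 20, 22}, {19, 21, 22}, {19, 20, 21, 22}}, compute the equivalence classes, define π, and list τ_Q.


X/∼ = {[19=20], [21=22]}; |τ_Q| = 3.

Equivalence classes: [19=20], [21=22].
Quotient map π: X → X/∼ sends 19 ↦ [19=20], 20 ↦ [19=20], 21 ↦ [21=22], 22 ↦ [21=22].
For each subset V ⊆ X/∼, compute π^{-1}(V) ⊆ X and check whether π^{-1}(V) ∈ τ. V is open in τ_Q iff π^{-1}(V) ∈ τ.
  V = {}: π^{-1}(V) = ∅ ∈ τ ✓.
  V = {[19=20]}: π^{-1}(V) = {19, 20} ∈ τ ✓.
  V = {[21=22]}: π^{-1}(V) = {21, 22} ∉ τ ✗.
  V = {[19=20], [21=22]}: π^{-1}(V) = {19, 20, 21, 22} ∈ τ ✓.
Open sets in the quotient: τ_Q = {{}, {[19=20]}, {[19=20], [21=22]}} (3 elements).


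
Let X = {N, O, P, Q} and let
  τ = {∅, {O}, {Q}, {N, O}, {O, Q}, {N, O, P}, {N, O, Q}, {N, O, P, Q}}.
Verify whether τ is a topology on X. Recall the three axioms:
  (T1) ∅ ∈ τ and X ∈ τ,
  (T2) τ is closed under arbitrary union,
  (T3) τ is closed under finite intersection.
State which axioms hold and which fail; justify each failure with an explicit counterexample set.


τ IS a topology on X.

Axiom (T1): ∅ ∈ τ? Yes; X ∈ τ? Yes.
Axiom (T2/T3): check pairwise unions and intersections of members of τ.
All pairwise intersections and unions checked — each lies in τ. Therefore τ satisfies (T1), (T2), (T3): it IS a topology on X.


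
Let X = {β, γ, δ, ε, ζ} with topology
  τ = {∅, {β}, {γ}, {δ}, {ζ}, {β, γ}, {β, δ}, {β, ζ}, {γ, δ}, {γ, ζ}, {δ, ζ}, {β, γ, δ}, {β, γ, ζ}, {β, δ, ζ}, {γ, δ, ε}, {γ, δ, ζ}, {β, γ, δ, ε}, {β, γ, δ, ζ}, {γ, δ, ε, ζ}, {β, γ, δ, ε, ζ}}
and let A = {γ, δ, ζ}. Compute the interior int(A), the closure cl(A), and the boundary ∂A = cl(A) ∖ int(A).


int(A) = {γ, δ, ζ}, cl(A) = {γ, δ, ε, ζ}, ∂A = {ε}.

Closed sets in (X, τ) are complements of opens:
  closed(X, τ) = {∅, {β}, {ε}, {ζ}, {β, ε}, {β, ζ}, {γ, ε}, {δ, ε}, {ε, ζ}, {β, γ, ε}, {β, δ, ε}, {β, ε, ζ}, {γ, δ, ε}, {γ, ε, ζ}, {δ, ε, ζ}, {β, γ, δ, ε}, {β, γ, ε, ζ}, {β, δ, ε, ζ}, {γ, δ, ε, ζ}, {β, γ, δ, ε, ζ}}.
int(A) = ⋃ {U ∈ τ : U ⊆ A}. Opens contained in A: ∅, {γ}, {δ}, {ζ}, {γ, δ}, {γ, ζ}, {δ, ζ}, {γ, δ, ζ}.
Taking the union of these: int(A) = {γ, δ, ζ}.
cl(A) = ⋂ {C closed : A ⊆ C}. Closed sets containing A: {γ, δ, ε, ζ}, {β, γ, δ, ε, ζ}.
Intersecting these: cl(A) = {γ, δ, ε, ζ}.
∂A = cl(A) ∖ int(A) = {γ, δ, ε, ζ} ∖ {γ, δ, ζ} = {ε}.


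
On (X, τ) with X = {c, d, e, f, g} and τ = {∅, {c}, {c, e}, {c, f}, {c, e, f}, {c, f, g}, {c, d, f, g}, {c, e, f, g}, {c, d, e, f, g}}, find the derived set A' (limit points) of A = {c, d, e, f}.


A' = {d, e, f, g}

For each x ∈ X, list the open sets U ∈ τ with x ∈ U, then check whether U ∩ (A ∖ {x}) ≠ ∅ for every such U.
  x = c: open {c} ∋ x has {c} ∩ (A ∖ {c}) = ∅, so x is NOT a limit point.
  x = d: opens ∋ x are {c, d, f, g}, {c, d, e, f, g}; each meets A ∖ {d}, so x IS a limit point.
  x = e: opens ∋ x are {c, e}, {c, e, f}, {c, e, f, g}, {c, d, e, f, g}; each meets A ∖ {e}, so x IS a limit point.
  x = f: opens ∋ x are {c, f}, {c, e, f}, {c, f, g}, {c, d, f, g}, {c, e, f, g}, {c, d, e, f, g}; each meets A ∖ {f}, so x IS a limit point.
  x = g: opens ∋ x are {c, f, g}, {c, d, f, g}, {c, e, f, g}, {c, d, e, f, g}; each meets A ∖ {g}, so x IS a limit point.
Collecting: A' = {d, e, f, g}.


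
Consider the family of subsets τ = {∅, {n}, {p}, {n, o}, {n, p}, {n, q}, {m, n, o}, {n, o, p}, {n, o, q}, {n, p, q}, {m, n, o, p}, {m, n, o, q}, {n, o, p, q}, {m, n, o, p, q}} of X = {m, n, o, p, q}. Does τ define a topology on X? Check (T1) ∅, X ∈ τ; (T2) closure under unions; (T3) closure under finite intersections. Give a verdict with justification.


τ IS a topology on X.

Axiom (T1): ∅ ∈ τ? Yes; X ∈ τ? Yes.
Axiom (T2/T3): check pairwise unions and intersections of members of τ.
All pairwise intersections and unions checked — each lies in τ. Therefore τ satisfies (T1), (T2), (T3): it IS a topology on X.


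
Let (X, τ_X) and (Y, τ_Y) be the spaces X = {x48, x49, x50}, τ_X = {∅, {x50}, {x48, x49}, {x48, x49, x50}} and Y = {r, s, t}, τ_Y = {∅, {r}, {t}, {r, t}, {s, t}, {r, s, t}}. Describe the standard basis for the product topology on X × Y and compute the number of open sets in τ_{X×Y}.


Basis B = {∅ × ∅, {x50} × {r}, {x50} × {t}, {x48, x49} × {r}, {x48, x49} × {t}, {x50} × {r, t}, {x50} × {s, t}, {x48, x49, x50} × {r}, {x48, x49, x50} × {t}, {x50} × {r, s, t}, {x48, x49} × {r, t}, {x48, x49} × {s, t}, {x48, x49} × {r, s, t}, {x48, x49, x50} × {r, t}, {x48, x49, x50} × {s, t}, {x48, x49, x50} × {r, s, t}}; |τ_{X×Y}| = 36.

Enumerate products U × V with U ∈ τ_X, V ∈ τ_Y (deduplicated):
  ∅ × ∅ = {} (∅)
  {x50} × {r} = {(x50,r)}
  {x50} × {t} = {(x50,t)}
  {x48, x49} × {r} = {(x48,r), (x49,r)}
  {x48, x49} × {t} = {(x48,t), (x49,t)}
  {x50} × {r, t} = {(x50,r), (x50,t)}
  {x50} × {s, t} = {(x50,s), (x50,t)}
  {x48, x49, x50} × {r} = {(x48,r), (x49,r), (x50,r)}
  {x48, x49, x50} × {t} = {(x48,t), (x49,t), (x50,t)}
  {x50} × {r, s, t} = {(x50,r), (x50,s), (x50,t)}
  {x48, x49} × {r, t} = {(x48,r), (x48,t), (x49,r), (x49,t)}
  {x48, x49} × {s, t} = {(x48,s), (x48,t), (x49,s), (x49,t)}
  {x48, x49} × {r, s, t} = {(x48,r), (x48,s), (x48,t), (x49,r), (x49,s), (x49,t)}
  {x48, x49, x50} × {r, t} = {(x48,r), (x48,t), (x49,r), (x49,t), (x50,r), (x50,t)}
  {x48, x49, x50} × {s, t} = {(x48,s), (x48,t), (x49,s), (x49,t), (x50,s), (x50,t)}
  {x48, x49, x50} × {r, s, t} = {(x48,r), (x48,s), (x48,t), (x49,r), (x49,s), (x49,t), (x50,r), (x50,s), (x50,t)}
These 16 distinct sets form the basis B.
Close under arbitrary unions to get τ_{X×Y}; counting gives |τ_{X×Y}| = 36.


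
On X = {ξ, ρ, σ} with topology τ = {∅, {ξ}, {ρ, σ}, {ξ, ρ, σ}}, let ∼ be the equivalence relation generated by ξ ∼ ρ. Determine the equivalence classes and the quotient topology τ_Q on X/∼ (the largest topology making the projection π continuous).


X/∼ = {[ξ=ρ], [σ]}; |τ_Q| = 2.

Equivalence classes: [ξ=ρ], [σ].
Quotient map π: X → X/∼ sends ξ ↦ [ξ=ρ], ρ ↦ [ξ=ρ], σ ↦ [σ].
For each subset V ⊆ X/∼, compute π^{-1}(V) ⊆ X and check whether π^{-1}(V) ∈ τ. V is open in τ_Q iff π^{-1}(V) ∈ τ.
  V = {}: π^{-1}(V) = ∅ ∈ τ ✓.
  V = {[ξ=ρ]}: π^{-1}(V) = {ξ, ρ} ∉ τ ✗.
  V = {[σ]}: π^{-1}(V) = {σ} ∉ τ ✗.
  V = {[ξ=ρ], [σ]}: π^{-1}(V) = {ξ, ρ, σ} ∈ τ ✓.
Open sets in the quotient: τ_Q = {{}, {[ξ=ρ], [σ]}} (2 elements).
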